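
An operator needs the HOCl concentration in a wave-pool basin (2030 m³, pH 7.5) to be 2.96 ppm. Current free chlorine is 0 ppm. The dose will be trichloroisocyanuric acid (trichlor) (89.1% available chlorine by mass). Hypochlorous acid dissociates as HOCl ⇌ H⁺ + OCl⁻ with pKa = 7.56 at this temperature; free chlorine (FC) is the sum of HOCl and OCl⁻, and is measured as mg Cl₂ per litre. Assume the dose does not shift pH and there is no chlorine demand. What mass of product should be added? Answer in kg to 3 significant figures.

Volume: 2030 m³ = 2,030,000 L.
[OCl⁻]/[HOCl] = 10^(pH − pKa) = 10^(7.5 − 7.56) = 0.871; fraction as HOCl = 1/(1 + 0.871) = 0.5345.
Free chlorine required for 2.96 ppm HOCl: 2.96 / 0.5345 = 5.538 ppm.
FC to add: 5.538 − 0 = 5.538 mg/L as Cl₂.
Cl₂ equivalent: 5.538 mg/L × 2,030,000 L = 11,240 g.
Product at 89.1% available Cl: 11,240 / 0.891 = 12,620 g.

12.6 kg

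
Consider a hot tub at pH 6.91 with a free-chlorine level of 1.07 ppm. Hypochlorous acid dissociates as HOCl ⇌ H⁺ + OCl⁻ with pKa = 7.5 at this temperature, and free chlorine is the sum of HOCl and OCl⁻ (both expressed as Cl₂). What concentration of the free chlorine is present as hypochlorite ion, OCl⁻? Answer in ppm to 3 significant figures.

0.219 ppm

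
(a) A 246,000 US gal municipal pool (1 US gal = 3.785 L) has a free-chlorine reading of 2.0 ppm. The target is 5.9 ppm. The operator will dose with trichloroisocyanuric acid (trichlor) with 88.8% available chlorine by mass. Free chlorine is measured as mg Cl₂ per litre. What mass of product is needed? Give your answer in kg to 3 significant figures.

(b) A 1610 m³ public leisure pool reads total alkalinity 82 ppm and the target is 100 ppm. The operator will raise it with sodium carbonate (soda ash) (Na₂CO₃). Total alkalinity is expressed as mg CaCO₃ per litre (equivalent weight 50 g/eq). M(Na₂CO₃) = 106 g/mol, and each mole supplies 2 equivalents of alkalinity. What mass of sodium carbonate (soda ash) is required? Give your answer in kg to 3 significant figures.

(a) Volume: 246,000 US gal × 3.785 L/gal = 931,110 L.
(a) Chlorine deficit: 5.9 − 2.0 = 3.9 ppm = 3.9 mg/L as Cl₂.
(a) Cl₂ equivalent needed: 3.9 mg/L × 931,110 L = 3,631,000 mg = 3631 g.
(a) Product at 88.8% available chlorine: 3631 / 0.888 = 4089 g.

(b) Volume: 1610 m³ = 1,610,000 L.
(b) Alkalinity to add: (100 − 82) = 18 mg/L as CaCO₃ × 1,610,000 L = 28,980 g as CaCO₃.
(b) Equivalents: 28,980 g ÷ 50 g/eq = 579.6 eq.
(b) Each mole of Na₂CO₃ supplies 2 eq, so 579.6 / 2 = 289.8 mol.
(b) Mass: 289.8 mol × 106 g/mol = 30,720 g.

(a) 4.09 kg; (b) 30.7 kg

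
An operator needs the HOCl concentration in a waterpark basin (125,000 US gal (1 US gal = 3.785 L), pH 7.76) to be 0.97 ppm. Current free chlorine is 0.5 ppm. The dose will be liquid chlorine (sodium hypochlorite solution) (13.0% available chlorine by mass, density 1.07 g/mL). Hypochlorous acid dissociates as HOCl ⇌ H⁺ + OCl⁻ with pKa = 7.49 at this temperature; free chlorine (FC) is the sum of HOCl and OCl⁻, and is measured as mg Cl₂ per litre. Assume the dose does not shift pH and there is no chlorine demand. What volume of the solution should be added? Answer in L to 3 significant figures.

Volume: 125,000 US gal × 3.785 L/gal = 473,125 L.
[OCl⁻]/[HOCl] = 10^(pH − pKa) = 10^(7.76 − 7.49) = 1.862; fraction as HOCl = 1/(1 + 1.862) = 0.3494.
Free chlorine required for 0.97 ppm HOCl: 0.97 / 0.3494 = 2.776 ppm.
FC to add: 2.776 − 0.5 = 2.276 mg/L as Cl₂.
Cl₂ equivalent: 2.276 mg/L × 473,125 L = 1077 g.
Product at 13.0% available Cl: 1077 / 0.13 = 8284 g.
Volume: 8284 g ÷ 1.07 g/mL = 7742 mL.

7.74 L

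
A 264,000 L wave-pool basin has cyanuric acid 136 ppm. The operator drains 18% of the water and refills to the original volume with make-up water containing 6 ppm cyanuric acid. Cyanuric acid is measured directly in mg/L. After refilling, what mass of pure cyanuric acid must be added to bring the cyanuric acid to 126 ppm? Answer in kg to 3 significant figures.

3.54 kg

After draining 18% and refilling: 136 × 0.82 + 6 × 0.18 = 112.6 ppm.
Deficit to target: 126 − 112.6 = 13.4 mg/L.
Mass: 13.4 mg/L × 264,000 L = 3538 g cyanuric acid.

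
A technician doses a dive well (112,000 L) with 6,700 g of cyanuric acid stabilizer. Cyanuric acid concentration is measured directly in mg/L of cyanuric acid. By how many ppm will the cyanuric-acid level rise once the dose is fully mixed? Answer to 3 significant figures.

59.8 ppm

Rise: 6,700 g / 112,000 L × 1000 = 59.82 mg/L.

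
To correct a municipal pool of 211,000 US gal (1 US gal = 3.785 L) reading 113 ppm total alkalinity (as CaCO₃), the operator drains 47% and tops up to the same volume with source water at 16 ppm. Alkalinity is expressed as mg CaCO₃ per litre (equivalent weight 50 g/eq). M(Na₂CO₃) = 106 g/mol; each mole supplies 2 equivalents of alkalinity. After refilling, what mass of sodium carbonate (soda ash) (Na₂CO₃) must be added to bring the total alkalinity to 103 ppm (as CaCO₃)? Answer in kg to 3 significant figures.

Volume: 211,000 US gal × 3.785 L/gal = 798,635 L.
After draining 47% and refilling: 113 × 0.53 + 16 × 0.47 = 67.41 ppm.
Deficit to target: 103 − 67.41 = 35.59 mg/L.
As CaCO₃: 35.59 mg/L × 798,635 L = 28,420 g; ÷ 50 g/eq ÷ 2 = 284.2 mol Na₂CO₃.
Mass: 284.2 × 106 = 30,130 g.

30.1 kg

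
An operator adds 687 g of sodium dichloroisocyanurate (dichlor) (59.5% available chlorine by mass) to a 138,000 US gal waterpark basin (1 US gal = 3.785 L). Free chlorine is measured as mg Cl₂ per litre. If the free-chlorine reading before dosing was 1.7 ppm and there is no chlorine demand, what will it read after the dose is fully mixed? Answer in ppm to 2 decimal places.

2.48 ppm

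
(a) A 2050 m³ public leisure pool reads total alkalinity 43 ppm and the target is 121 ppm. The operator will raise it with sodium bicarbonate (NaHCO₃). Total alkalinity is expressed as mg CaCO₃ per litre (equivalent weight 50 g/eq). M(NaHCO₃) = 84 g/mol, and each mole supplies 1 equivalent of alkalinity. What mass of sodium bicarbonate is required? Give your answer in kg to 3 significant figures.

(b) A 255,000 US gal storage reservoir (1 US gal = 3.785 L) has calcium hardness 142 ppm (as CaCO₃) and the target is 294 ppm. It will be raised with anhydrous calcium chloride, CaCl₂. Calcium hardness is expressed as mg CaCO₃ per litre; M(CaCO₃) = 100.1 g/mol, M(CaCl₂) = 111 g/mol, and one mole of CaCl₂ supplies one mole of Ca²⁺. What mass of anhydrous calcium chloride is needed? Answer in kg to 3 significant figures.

(a) 269 kg; (b) 163 kg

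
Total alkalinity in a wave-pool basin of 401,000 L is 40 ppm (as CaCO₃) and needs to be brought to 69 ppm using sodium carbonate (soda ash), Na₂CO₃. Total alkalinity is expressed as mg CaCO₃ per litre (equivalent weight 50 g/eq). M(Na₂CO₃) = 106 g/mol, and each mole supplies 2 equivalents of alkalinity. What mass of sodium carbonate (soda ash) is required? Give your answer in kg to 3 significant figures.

Alkalinity to add: (69 − 40) = 29 mg/L as CaCO₃ × 401,000 L = 11,630 g as CaCO₃.
Equivalents: 11,630 g ÷ 50 g/eq = 232.6 eq.
Each mole of Na₂CO₃ supplies 2 eq, so 232.6 / 2 = 116.3 mol.
Mass: 116.3 mol × 106 g/mol = 12,330 g.

12.3 kg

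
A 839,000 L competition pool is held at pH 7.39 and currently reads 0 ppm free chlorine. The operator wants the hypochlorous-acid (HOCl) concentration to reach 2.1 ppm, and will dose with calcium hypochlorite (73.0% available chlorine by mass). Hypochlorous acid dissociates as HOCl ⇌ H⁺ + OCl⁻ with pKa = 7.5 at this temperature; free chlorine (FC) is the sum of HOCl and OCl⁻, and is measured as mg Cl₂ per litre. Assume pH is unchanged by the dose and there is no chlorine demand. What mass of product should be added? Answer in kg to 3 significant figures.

4.29 kg

[OCl⁻]/[HOCl] = 10^(pH − pKa) = 10^(7.39 − 7.5) = 0.7762; fraction as HOCl = 1/(1 + 0.7762) = 0.563.
Free chlorine required for 2.1 ppm HOCl: 2.1 / 0.563 = 3.73 ppm.
FC to add: 3.73 − 0 = 3.73 mg/L as Cl₂.
Cl₂ equivalent: 3.73 mg/L × 839,000 L = 3130 g.
Product at 73.0% available Cl: 3130 / 0.73 = 4287 g.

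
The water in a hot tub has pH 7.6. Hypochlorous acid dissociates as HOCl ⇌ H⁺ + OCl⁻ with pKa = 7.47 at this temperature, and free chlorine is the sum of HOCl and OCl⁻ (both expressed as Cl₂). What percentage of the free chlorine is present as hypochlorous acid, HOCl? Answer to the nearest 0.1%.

[OCl⁻]/[HOCl] = 10^(pH − pKa) = 10^(7.6 − 7.47) = 10^0.13 = 1.349.
Fraction as HOCl = 1 / (1 + 1.349) = 0.4257.

42.6%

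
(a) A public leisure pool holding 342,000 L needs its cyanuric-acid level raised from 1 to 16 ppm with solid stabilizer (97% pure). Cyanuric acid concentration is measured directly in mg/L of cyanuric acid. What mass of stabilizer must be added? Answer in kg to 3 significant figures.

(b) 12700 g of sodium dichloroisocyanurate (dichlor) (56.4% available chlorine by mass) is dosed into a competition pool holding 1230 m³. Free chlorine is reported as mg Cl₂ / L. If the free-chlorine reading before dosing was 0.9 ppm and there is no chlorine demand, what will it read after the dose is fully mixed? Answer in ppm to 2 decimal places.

(a) 5.29 kg; (b) 6.72 ppm

(a) CYA to add: (16 − 1) = 15 mg/L × 342,000 L = 5130 g cyanuric acid.
(a) At 97% purity: 5130 / 0.97 = 5289 g product.

(b) Volume: 1230 m³ = 1,230,000 L.
(b) Available chlorine delivered: 12,700 g × 0.564 = 7163 g as Cl₂.
(b) Concentration rise: 7163 g / 1,230,000 L = 5.823 mg/L = 5.82 ppm.
(b) Final FC: 0.9 + 5.82 = 6.72 ppm.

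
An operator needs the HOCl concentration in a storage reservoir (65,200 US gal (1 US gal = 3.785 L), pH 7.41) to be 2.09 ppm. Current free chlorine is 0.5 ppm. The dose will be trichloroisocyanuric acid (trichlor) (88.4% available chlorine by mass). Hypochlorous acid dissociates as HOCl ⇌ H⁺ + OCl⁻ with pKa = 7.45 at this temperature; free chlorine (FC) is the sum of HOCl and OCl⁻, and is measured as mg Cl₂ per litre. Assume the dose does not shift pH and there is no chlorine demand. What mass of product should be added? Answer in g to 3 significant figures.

Volume: 65,200 US gal × 3.785 L/gal = 246,782 L.
[OCl⁻]/[HOCl] = 10^(pH − pKa) = 10^(7.41 − 7.45) = 0.912; fraction as HOCl = 1/(1 + 0.912) = 0.523.
Free chlorine required for 2.09 ppm HOCl: 2.09 / 0.523 = 3.996 ppm.
FC to add: 3.996 − 0.5 = 3.496 mg/L as Cl₂.
Cl₂ equivalent: 3.496 mg/L × 246,782 L = 862.8 g.
Product at 88.4% available Cl: 862.8 / 0.884 = 976 g.

976 g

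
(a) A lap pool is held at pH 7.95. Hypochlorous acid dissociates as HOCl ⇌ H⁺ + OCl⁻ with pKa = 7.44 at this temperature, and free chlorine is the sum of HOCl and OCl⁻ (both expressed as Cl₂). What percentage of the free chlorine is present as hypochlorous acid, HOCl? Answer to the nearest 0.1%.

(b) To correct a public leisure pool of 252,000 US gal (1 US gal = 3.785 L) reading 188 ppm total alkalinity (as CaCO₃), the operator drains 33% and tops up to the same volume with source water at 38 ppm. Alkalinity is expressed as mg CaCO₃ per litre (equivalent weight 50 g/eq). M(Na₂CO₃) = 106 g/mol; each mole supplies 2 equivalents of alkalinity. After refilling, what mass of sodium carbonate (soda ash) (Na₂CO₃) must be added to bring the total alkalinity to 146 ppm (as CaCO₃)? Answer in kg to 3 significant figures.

(a) 23.6%; (b) 7.58 kg

(a) [OCl⁻]/[HOCl] = 10^(pH − pKa) = 10^(7.95 − 7.44) = 10^0.51 = 3.236.
(a) Fraction as HOCl = 1 / (1 + 3.236) = 0.2361.

(b) Volume: 252,000 US gal × 3.785 L/gal = 953,820 L.
(b) After draining 33% and refilling: 188 × 0.67 + 38 × 0.33 = 138.5 ppm.
(b) Deficit to target: 146 − 138.5 = 7.5 mg/L.
(b) As CaCO₃: 7.5 mg/L × 953,820 L = 7154 g; ÷ 50 g/eq ÷ 2 = 71.54 mol Na₂CO₃.
(b) Mass: 71.54 × 106 = 7583 g.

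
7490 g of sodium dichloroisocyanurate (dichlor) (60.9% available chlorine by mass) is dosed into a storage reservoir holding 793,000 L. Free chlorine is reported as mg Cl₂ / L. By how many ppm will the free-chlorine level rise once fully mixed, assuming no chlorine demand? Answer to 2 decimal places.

5.75 ppm

Available chlorine delivered: 7490 g × 0.609 = 4561 g as Cl₂.
Concentration rise: 4561 g / 793,000 L = 5.752 mg/L = 5.75 ppm.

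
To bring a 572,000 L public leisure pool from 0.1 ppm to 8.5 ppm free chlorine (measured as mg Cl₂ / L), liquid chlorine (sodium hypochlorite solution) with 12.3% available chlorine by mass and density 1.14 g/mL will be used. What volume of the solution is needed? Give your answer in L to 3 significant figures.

34.3 L

Chlorine deficit: 8.5 − 0.1 = 8.4 ppm = 8.4 mg/L as Cl₂.
Cl₂ equivalent needed: 8.4 mg/L × 572,000 L = 4,805,000 mg = 4805 g.
Product at 12.3% available chlorine: 4805 / 0.123 = 39,060 g.
Volume at density 1.14 g/mL: 39,060 g ÷ 1.14 g/mL = 34,270 mL.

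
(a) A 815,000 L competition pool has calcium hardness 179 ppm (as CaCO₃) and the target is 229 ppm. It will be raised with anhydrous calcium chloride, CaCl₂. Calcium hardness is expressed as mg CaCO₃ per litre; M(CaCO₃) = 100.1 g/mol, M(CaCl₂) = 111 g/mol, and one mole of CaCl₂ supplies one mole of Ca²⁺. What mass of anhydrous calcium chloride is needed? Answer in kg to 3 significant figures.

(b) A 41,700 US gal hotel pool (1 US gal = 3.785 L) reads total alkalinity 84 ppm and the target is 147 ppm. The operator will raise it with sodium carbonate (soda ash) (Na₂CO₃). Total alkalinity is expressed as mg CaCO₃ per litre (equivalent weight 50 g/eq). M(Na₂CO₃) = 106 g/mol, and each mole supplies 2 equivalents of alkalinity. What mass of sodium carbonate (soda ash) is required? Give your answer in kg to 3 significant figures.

(a) Hardness to add: (229 − 179) = 50 mg/L as CaCO₃ × 815,000 L = 40,750 g as CaCO₃.
(a) Moles of Ca²⁺ (1 mol Ca²⁺ ≡ 1 mol CaCO₃): 40,750 / 100.1 g/mol = 407.1 mol.
(a) Mass of CaCl₂: 407.1 × 111 = 45,190 g.

(b) Volume: 41,700 US gal × 3.785 L/gal = 157,834 L.
(b) Alkalinity to add: (147 − 84) = 63 mg/L as CaCO₃ × 157,834 L = 9944 g as CaCO₃.
(b) Equivalents: 9944 g ÷ 50 g/eq = 198.9 eq.
(b) Each mole of Na₂CO₃ supplies 2 eq, so 198.9 / 2 = 99.44 mol.
(b) Mass: 99.44 mol × 106 g/mol = 10,540 g.

(a) 45.2 kg; (b) 10.5 kg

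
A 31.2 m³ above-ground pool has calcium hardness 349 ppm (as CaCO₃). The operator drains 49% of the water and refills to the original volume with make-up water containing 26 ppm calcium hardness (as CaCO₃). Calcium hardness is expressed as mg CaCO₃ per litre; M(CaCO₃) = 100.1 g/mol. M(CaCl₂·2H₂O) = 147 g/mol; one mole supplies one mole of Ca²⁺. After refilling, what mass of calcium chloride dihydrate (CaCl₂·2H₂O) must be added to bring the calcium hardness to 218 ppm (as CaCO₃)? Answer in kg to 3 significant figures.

Volume: 31.2 m³ = 31,200 L.
After draining 49% and refilling: 349 × 0.51 + 26 × 0.49 = 190.73 ppm.
Deficit to target: 218 − 190.73 = 27.27 mg/L.
As CaCO₃: 27.27 mg/L × 31,200 L = 850.8 g; ÷ 100.1 = 8.5 mol Ca²⁺.
Mass: 8.5 × 147 = 1249 g.

1.25 kg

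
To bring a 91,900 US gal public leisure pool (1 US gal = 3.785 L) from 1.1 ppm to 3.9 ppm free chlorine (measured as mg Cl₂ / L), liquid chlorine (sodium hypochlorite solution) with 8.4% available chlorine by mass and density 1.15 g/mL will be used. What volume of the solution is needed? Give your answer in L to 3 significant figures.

Volume: 91,900 US gal × 3.785 L/gal = 347,842 L.
Chlorine deficit: 3.9 − 1.1 = 2.8 ppm = 2.8 mg/L as Cl₂.
Cl₂ equivalent needed: 2.8 mg/L × 347,842 L = 974,000 mg = 974 g.
Product at 8.4% available chlorine: 974 / 0.084 = 11,590 g.
Volume at density 1.15 g/mL: 11,590 g ÷ 1.15 g/mL = 10,080 mL.

10.1 L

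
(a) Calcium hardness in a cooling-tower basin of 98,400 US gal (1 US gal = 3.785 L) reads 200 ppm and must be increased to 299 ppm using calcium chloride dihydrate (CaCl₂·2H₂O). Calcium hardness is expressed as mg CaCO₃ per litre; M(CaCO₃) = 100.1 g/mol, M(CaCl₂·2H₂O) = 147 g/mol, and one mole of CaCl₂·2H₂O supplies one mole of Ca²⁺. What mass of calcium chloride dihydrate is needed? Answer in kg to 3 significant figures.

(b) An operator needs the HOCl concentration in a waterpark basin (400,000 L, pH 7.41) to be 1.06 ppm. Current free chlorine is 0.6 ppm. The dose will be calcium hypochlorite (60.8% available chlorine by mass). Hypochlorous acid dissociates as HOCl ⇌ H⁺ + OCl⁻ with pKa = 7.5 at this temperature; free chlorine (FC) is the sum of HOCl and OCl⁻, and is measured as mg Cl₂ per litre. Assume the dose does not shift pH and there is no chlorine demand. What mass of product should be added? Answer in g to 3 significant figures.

(a) Volume: 98,400 US gal × 3.785 L/gal = 372,444 L.
(a) Hardness to add: (299 − 200) = 99 mg/L as CaCO₃ × 372,444 L = 36,870 g as CaCO₃.
(a) Moles of Ca²⁺ (1 mol Ca²⁺ ≡ 1 mol CaCO₃): 36,870 / 100.1 g/mol = 368.4 mol.
(a) Mass of CaCl₂·2H₂O: 368.4 × 147 = 54,150 g.

(b) [OCl⁻]/[HOCl] = 10^(pH − pKa) = 10^(7.41 − 7.5) = 0.8128; fraction as HOCl = 1/(1 + 0.8128) = 0.5516.
(b) Free chlorine required for 1.06 ppm HOCl: 1.06 / 0.5516 = 1.922 ppm.
(b) FC to add: 1.922 − 0.6 = 1.322 mg/L as Cl₂.
(b) Cl₂ equivalent: 1.322 mg/L × 400,000 L = 528.6 g.
(b) Product at 60.8% available Cl: 528.6 / 0.608 = 869.5 g.

(a) 54.1 kg; (b) 869 g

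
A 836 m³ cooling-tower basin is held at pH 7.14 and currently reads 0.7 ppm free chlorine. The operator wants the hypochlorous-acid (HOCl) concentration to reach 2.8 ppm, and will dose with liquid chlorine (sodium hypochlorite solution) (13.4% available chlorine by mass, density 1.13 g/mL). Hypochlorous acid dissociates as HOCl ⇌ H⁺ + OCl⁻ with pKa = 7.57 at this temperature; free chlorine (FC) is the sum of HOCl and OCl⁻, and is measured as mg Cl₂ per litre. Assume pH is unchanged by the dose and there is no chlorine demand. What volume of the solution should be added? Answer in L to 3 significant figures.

17.3 L

Volume: 836 m³ = 836,000 L.
[OCl⁻]/[HOCl] = 10^(pH − pKa) = 10^(7.14 − 7.57) = 0.3715; fraction as HOCl = 1/(1 + 0.3715) = 0.7291.
Free chlorine required for 2.8 ppm HOCl: 2.8 / 0.7291 = 3.84 ppm.
FC to add: 3.84 − 0.7 = 3.14 mg/L as Cl₂.
Cl₂ equivalent: 3.14 mg/L × 836,000 L = 2625 g.
Product at 13.4% available Cl: 2625 / 0.134 = 19,590 g.
Volume: 19,590 g ÷ 1.13 g/mL = 17,340 mL.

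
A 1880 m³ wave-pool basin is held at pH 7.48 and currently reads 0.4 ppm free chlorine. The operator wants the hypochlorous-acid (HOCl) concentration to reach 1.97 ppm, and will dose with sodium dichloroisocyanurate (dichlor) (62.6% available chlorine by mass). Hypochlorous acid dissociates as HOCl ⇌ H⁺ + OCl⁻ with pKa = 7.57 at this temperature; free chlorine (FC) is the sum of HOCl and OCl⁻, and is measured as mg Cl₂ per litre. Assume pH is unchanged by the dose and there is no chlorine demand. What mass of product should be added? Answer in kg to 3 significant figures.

9.52 kg

Volume: 1880 m³ = 1,880,000 L.
[OCl⁻]/[HOCl] = 10^(pH − pKa) = 10^(7.48 − 7.57) = 0.8128; fraction as HOCl = 1/(1 + 0.8128) = 0.5516.
Free chlorine required for 1.97 ppm HOCl: 1.97 / 0.5516 = 3.571 ppm.
FC to add: 3.571 − 0.4 = 3.171 mg/L as Cl₂.
Cl₂ equivalent: 3.171 mg/L × 1,880,000 L = 5962 g.
Product at 62.6% available Cl: 5962 / 0.626 = 9524 g.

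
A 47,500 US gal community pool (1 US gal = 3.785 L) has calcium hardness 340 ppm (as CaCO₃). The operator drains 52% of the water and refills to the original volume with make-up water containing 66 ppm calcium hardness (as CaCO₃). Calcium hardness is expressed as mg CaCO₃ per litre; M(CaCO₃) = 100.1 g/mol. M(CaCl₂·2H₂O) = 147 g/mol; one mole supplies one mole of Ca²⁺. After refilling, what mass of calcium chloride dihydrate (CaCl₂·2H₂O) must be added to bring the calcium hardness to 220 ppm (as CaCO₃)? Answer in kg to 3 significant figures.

Volume: 47,500 US gal × 3.785 L/gal = 179,788 L.
After draining 52% and refilling: 340 × 0.48 + 66 × 0.52 = 197.52 ppm.
Deficit to target: 220 − 197.52 = 22.48 mg/L.
As CaCO₃: 22.48 mg/L × 179,788 L = 4042 g; ÷ 100.1 = 40.38 mol Ca²⁺.
Mass: 40.38 × 147 = 5935 g.

5.94 kg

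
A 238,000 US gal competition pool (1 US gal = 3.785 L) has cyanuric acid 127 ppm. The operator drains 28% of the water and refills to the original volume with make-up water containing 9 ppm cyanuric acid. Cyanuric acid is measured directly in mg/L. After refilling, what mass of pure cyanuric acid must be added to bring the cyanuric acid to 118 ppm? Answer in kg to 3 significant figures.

21.7 kg

Volume: 238,000 US gal × 3.785 L/gal = 900,830 L.
After draining 28% and refilling: 127 × 0.72 + 9 × 0.28 = 93.96 ppm.
Deficit to target: 118 − 93.96 = 24.04 mg/L.
Mass: 24.04 mg/L × 900,830 L = 21,660 g cyanuric acid.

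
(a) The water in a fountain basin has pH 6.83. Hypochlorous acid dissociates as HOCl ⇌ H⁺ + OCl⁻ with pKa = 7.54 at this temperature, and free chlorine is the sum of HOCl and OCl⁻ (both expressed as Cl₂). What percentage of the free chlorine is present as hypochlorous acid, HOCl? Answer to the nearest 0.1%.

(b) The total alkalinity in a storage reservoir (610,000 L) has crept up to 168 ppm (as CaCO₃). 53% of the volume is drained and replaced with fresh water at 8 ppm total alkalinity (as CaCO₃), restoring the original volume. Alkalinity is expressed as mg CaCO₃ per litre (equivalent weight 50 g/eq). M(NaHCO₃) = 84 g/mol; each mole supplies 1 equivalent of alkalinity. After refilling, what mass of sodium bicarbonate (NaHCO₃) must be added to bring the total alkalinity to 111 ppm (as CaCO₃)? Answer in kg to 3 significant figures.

(a) 83.7%; (b) 28.5 kg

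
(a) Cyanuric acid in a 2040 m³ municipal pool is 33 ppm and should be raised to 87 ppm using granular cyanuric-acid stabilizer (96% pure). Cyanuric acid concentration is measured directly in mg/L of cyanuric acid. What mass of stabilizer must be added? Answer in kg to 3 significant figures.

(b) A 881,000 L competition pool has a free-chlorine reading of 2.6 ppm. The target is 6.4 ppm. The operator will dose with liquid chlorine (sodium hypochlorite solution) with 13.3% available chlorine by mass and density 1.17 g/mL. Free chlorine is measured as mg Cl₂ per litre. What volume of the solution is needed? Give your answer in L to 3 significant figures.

(a) Volume: 2040 m³ = 2,040,000 L.
(a) CYA to add: (87 − 33) = 54 mg/L × 2,040,000 L = 110,200 g cyanuric acid.
(a) At 96% purity: 110,200 / 0.96 = 114,800 g product.

(b) Chlorine deficit: 6.4 − 2.6 = 3.8 ppm = 3.8 mg/L as Cl₂.
(b) Cl₂ equivalent needed: 3.8 mg/L × 881,000 L = 3,348,000 mg = 3348 g.
(b) Product at 13.3% available chlorine: 3348 / 0.133 = 25,170 g.
(b) Volume at density 1.17 g/mL: 25,170 g ÷ 1.17 g/mL = 21,510 mL.

(a) 115 kg; (b) 21.5 L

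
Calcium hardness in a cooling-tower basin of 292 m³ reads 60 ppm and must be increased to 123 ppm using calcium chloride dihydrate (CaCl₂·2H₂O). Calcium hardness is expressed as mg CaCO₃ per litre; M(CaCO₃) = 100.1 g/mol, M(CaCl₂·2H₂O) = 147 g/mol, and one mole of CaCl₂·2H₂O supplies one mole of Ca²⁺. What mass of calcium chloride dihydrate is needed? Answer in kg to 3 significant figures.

27.0 kg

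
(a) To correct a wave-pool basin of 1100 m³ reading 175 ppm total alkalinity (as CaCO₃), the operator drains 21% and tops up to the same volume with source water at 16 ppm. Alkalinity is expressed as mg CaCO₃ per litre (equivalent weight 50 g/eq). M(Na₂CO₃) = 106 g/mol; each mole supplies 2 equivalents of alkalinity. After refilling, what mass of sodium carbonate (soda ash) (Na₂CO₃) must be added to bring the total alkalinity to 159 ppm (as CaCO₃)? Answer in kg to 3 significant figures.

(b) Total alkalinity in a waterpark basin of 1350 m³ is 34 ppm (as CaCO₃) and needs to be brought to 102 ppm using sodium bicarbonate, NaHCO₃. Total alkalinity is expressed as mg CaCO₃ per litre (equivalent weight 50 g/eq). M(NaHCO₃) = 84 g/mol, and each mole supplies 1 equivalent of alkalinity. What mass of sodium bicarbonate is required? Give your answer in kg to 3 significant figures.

(a) Volume: 1100 m³ = 1,100,000 L.
(a) After draining 21% and refilling: 175 × 0.79 + 16 × 0.21 = 141.61 ppm.
(a) Deficit to target: 159 − 141.61 = 17.39 mg/L.
(a) As CaCO₃: 17.39 mg/L × 1,100,000 L = 19,130 g; ÷ 50 g/eq ÷ 2 = 191.3 mol Na₂CO₃.
(a) Mass: 191.3 × 106 = 20,280 g.

(b) Volume: 1350 m³ = 1,350,000 L.
(b) Alkalinity to add: (102 − 34) = 68 mg/L as CaCO₃ × 1,350,000 L = 91,800 g as CaCO₃.
(b) Equivalents: 91,800 g ÷ 50 g/eq = 1836 eq.
(b) NaHCO₃ supplies 1 eq per mole → 1836 mol.
(b) Mass: 1836 mol × 84 g/mol = 154,200 g.

(a) 20.3 kg; (b) 154 kg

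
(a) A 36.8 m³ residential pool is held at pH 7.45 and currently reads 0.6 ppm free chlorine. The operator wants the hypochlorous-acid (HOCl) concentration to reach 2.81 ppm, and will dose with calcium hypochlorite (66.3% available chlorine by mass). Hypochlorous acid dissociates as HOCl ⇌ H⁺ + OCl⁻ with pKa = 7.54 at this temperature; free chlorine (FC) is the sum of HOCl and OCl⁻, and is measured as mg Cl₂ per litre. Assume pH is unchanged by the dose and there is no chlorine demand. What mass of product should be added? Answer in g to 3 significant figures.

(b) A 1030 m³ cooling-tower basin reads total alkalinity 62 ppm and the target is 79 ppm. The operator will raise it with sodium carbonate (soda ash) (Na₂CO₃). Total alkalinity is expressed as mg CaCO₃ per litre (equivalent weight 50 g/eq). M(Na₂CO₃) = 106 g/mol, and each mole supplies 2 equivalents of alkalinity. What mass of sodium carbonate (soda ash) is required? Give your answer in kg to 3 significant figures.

(a) 249 g; (b) 18.6 kg

(a) Volume: 36.8 m³ = 36,800 L.
(a) [OCl⁻]/[HOCl] = 10^(pH − pKa) = 10^(7.45 − 7.54) = 0.8128; fraction as HOCl = 1/(1 + 0.8128) = 0.5516.
(a) Free chlorine required for 2.81 ppm HOCl: 2.81 / 0.5516 = 5.094 ppm.
(a) FC to add: 5.094 − 0.6 = 4.494 mg/L as Cl₂.
(a) Cl₂ equivalent: 4.494 mg/L × 36,800 L = 165.4 g.
(a) Product at 66.3% available Cl: 165.4 / 0.663 = 249.4 g.

(b) Volume: 1030 m³ = 1,030,000 L.
(b) Alkalinity to add: (79 − 62) = 17 mg/L as CaCO₃ × 1,030,000 L = 17,510 g as CaCO₃.
(b) Equivalents: 17,510 g ÷ 50 g/eq = 350.2 eq.
(b) Each mole of Na₂CO₃ supplies 2 eq, so 350.2 / 2 = 175.1 mol.
(b) Mass: 175.1 mol × 106 g/mol = 18,560 g.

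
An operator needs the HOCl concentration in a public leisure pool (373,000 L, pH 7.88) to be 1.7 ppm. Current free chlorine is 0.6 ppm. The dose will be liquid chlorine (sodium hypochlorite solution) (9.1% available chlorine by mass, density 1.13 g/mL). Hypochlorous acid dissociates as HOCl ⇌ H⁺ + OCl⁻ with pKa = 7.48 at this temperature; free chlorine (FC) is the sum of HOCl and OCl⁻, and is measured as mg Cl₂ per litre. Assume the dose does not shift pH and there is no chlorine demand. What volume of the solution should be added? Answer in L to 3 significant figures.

[OCl⁻]/[HOCl] = 10^(pH − pKa) = 10^(7.88 − 7.48) = 2.512; fraction as HOCl = 1/(1 + 2.512) = 0.2847.
Free chlorine required for 1.7 ppm HOCl: 1.7 / 0.2847 = 5.97 ppm.
FC to add: 5.97 − 0.6 = 5.37 mg/L as Cl₂.
Cl₂ equivalent: 5.37 mg/L × 373,000 L = 2003 g.
Product at 9.1% available Cl: 2003 / 0.091 = 22,010 g.
Volume: 22,010 g ÷ 1.13 g/mL = 19,480 mL.

19.5 L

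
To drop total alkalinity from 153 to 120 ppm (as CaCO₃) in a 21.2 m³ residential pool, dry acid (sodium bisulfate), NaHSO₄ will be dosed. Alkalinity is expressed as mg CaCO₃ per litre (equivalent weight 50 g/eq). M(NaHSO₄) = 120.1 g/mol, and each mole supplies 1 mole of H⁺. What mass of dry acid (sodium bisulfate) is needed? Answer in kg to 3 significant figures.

1.68 kg

Volume: 21.2 m³ = 21,200 L.
Alkalinity to neutralize: (153 − 120) = 33 mg/L as CaCO₃ × 21,200 L = 699.6 g as CaCO₃.
Equivalents of H⁺ required: 699.6 ÷ 50 g/eq = 13.99 eq = 13.99 mol NaHSO₄.
Mass of NaHSO₄: 13.99 × 120.1 = 1680 g.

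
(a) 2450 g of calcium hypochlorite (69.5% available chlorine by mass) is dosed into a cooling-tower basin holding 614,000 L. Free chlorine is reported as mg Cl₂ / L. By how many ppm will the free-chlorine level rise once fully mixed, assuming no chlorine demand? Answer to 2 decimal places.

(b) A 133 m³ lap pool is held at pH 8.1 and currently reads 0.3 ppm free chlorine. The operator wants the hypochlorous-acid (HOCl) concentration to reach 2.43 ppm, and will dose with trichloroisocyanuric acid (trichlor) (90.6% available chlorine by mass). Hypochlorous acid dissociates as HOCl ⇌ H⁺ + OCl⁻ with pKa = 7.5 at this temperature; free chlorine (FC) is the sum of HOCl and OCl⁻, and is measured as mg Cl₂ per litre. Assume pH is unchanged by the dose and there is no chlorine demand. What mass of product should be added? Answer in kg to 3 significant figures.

(a) 2.77 ppm; (b) 1.73 kg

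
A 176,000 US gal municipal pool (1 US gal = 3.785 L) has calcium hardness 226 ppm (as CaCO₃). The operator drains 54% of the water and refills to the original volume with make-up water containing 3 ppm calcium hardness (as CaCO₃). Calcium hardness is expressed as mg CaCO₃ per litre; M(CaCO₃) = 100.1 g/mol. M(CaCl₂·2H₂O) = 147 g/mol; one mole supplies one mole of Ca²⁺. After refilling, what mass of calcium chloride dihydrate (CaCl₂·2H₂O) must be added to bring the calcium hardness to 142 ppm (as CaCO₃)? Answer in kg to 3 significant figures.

35.6 kg

Volume: 176,000 US gal × 3.785 L/gal = 666,160 L.
After draining 54% and refilling: 226 × 0.46 + 3 × 0.54 = 105.58 ppm.
Deficit to target: 142 − 105.58 = 36.42 mg/L.
As CaCO₃: 36.42 mg/L × 666,160 L = 24,260 g; ÷ 100.1 = 242.4 mol Ca²⁺.
Mass: 242.4 × 147 = 35,630 g.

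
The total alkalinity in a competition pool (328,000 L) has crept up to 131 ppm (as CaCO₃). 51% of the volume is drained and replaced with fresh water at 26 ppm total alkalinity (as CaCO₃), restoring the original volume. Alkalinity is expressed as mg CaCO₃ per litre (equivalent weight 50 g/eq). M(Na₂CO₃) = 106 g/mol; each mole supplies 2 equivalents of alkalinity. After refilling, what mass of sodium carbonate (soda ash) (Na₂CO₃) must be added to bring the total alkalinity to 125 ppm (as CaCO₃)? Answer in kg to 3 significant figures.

After draining 51% and refilling: 131 × 0.49 + 26 × 0.51 = 77.45 ppm.
Deficit to target: 125 − 77.45 = 47.55 mg/L.
As CaCO₃: 47.55 mg/L × 328,000 L = 15,600 g; ÷ 50 g/eq ÷ 2 = 156 mol Na₂CO₃.
Mass: 156 × 106 = 16,530 g.

16.5 kg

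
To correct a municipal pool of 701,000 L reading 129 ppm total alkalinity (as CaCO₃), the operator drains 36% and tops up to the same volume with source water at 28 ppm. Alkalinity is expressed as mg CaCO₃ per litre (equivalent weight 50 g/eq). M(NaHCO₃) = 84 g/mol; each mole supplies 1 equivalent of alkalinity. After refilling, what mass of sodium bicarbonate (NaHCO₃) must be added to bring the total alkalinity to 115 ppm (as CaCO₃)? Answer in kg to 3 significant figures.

26.3 kg

After draining 36% and refilling: 129 × 0.64 + 28 × 0.36 = 92.64 ppm.
Deficit to target: 115 − 92.64 = 22.36 mg/L.
As CaCO₃: 22.36 mg/L × 701,000 L = 15,670 g; ÷ 50 g/eq ÷ 1 = 313.5 mol NaHCO₃.
Mass: 313.5 × 84 = 26,330 g.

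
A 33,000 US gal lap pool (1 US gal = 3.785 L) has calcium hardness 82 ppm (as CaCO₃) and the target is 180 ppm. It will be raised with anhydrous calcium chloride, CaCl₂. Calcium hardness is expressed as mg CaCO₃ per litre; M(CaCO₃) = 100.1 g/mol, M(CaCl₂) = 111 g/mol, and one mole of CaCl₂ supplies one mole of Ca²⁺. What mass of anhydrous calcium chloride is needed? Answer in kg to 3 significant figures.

Volume: 33,000 US gal × 3.785 L/gal = 124,905 L.
Hardness to add: (180 − 82) = 98 mg/L as CaCO₃ × 124,905 L = 12,240 g as CaCO₃.
Moles of Ca²⁺ (1 mol Ca²⁺ ≡ 1 mol CaCO₃): 12,240 / 100.1 g/mol = 122.3 mol.
Mass of CaCl₂: 122.3 × 111 = 13,570 g.

13.6 kg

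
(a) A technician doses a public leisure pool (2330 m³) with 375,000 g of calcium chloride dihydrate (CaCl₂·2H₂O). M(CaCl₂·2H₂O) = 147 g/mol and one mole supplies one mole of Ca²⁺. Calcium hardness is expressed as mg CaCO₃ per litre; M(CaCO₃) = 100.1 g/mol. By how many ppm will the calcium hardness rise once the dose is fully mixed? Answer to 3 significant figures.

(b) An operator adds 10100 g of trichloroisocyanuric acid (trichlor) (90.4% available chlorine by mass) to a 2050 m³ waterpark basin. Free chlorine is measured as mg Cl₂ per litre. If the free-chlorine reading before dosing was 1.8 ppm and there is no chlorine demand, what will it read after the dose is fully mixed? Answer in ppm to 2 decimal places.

(a) Volume: 2330 m³ = 2,330,000 L.
(a) Moles of Ca²⁺: 375,000 g ÷ 147 g/mol = 2551 mol.
(a) As CaCO₃: 2551 mol × 100.1 g/mol = 255,400 g.
(a) Rise: 255,400 g / 2,330,000 L × 1000 = 109.6 mg/L.

(b) Volume: 2050 m³ = 2,050,000 L.
(b) Available chlorine delivered: 10,100 g × 0.904 = 9130 g as Cl₂.
(b) Concentration rise: 9130 g / 2,050,000 L = 4.454 mg/L = 4.45 ppm.
(b) Final FC: 1.8 + 4.45 = 6.25 ppm.

(a) 110 ppm; (b) 6.25 ppm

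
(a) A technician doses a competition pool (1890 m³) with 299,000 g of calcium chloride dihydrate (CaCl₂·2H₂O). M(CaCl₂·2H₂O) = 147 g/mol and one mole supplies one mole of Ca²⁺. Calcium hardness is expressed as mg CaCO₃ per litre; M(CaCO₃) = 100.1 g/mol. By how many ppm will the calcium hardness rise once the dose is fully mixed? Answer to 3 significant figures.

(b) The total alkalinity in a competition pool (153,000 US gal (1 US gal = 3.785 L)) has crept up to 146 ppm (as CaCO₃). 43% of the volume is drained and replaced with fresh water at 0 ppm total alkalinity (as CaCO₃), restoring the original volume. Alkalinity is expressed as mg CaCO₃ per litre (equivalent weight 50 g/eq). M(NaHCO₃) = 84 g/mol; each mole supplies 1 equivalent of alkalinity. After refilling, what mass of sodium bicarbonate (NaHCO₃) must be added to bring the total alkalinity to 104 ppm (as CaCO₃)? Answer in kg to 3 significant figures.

(a) 108 ppm; (b) 20.2 kg

(a) Volume: 1890 m³ = 1,890,000 L.
(a) Moles of Ca²⁺: 299,000 g ÷ 147 g/mol = 2034 mol.
(a) As CaCO₃: 2034 mol × 100.1 g/mol = 203,600 g.
(a) Rise: 203,600 g / 1,890,000 L × 1000 = 107.7 mg/L.

(b) Volume: 153,000 US gal × 3.785 L/gal = 579,105 L.
(b) After draining 43% and refilling: 146 × 0.57 + 0 × 0.43 = 83.22 ppm.
(b) Deficit to target: 104 − 83.22 = 20.78 mg/L.
(b) As CaCO₃: 20.78 mg/L × 579,105 L = 12,030 g; ÷ 50 g/eq ÷ 1 = 240.7 mol NaHCO₃.
(b) Mass: 240.7 × 84 = 20,220 g.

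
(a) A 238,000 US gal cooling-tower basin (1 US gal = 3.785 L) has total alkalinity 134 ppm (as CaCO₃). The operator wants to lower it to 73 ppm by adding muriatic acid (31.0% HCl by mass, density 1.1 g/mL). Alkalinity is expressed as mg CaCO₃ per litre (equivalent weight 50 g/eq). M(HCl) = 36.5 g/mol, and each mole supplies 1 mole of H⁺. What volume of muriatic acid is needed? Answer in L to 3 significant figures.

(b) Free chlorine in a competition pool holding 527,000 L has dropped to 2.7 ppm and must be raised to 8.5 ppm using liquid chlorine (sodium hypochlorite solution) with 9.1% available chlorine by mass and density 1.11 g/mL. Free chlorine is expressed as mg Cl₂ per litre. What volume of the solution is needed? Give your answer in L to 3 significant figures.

(a) Volume: 238,000 US gal × 3.785 L/gal = 900,830 L.
(a) Alkalinity to neutralize: (134 − 73) = 61 mg/L as CaCO₃ × 900,830 L = 54,950 g as CaCO₃.
(a) Equivalents of H⁺ required: 54,950 ÷ 50 g/eq = 1099 eq = 1099 mol HCl.
(a) Mass of HCl: 1099 × 36.5 = 40,110 g.
(a) Mass of 31.0% solution: 40,110 / 0.31 = 129,400 g.
(a) Volume: 129,400 g ÷ 1.1 g/mL = 117,600 mL.

(b) Chlorine deficit: 8.5 − 2.7 = 5.8 ppm = 5.8 mg/L as Cl₂.
(b) Cl₂ equivalent needed: 5.8 mg/L × 527,000 L = 3,057,000 mg = 3057 g.
(b) Product at 9.1% available chlorine: 3057 / 0.091 = 33,590 g.
(b) Volume at density 1.11 g/mL: 33,590 g ÷ 1.11 g/mL = 30,260 mL.

(a) 118 L; (b) 30.3 L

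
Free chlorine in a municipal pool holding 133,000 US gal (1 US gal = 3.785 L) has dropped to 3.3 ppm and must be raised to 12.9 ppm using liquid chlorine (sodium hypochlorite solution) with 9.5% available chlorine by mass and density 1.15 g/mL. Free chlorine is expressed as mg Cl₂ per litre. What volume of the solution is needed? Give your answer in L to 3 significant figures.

44.2 L

Volume: 133,000 US gal × 3.785 L/gal = 503,405 L.
Chlorine deficit: 12.9 − 3.3 = 9.6 ppm = 9.6 mg/L as Cl₂.
Cl₂ equivalent needed: 9.6 mg/L × 503,405 L = 4,833,000 mg = 4833 g.
Product at 9.5% available chlorine: 4833 / 0.095 = 50,870 g.
Volume at density 1.15 g/mL: 50,870 g ÷ 1.15 g/mL = 44,240 mL.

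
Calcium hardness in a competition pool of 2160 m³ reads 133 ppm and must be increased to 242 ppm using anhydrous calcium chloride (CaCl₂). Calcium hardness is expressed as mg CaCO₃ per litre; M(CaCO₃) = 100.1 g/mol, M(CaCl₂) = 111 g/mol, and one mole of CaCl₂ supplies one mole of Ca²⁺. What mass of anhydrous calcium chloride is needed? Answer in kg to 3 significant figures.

Volume: 2160 m³ = 2,160,000 L.
Hardness to add: (242 − 133) = 109 mg/L as CaCO₃ × 2,160,000 L = 235,400 g as CaCO₃.
Moles of Ca²⁺ (1 mol Ca²⁺ ≡ 1 mol CaCO₃): 235,400 / 100.1 g/mol = 2352 mol.
Mass of CaCl₂: 2352 × 111 = 261,100 g.

261 kg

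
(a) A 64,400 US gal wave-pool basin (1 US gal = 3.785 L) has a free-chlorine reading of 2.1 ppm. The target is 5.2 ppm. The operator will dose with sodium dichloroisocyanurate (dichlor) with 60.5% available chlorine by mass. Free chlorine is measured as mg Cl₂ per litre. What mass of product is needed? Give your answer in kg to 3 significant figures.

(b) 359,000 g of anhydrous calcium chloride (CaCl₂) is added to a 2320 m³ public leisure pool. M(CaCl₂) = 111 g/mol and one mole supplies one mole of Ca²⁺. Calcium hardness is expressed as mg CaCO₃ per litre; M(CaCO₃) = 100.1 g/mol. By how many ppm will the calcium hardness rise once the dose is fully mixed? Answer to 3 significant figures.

(a) Volume: 64,400 US gal × 3.785 L/gal = 243,754 L.
(a) Chlorine deficit: 5.2 − 2.1 = 3.1 ppm = 3.1 mg/L as Cl₂.
(a) Cl₂ equivalent needed: 3.1 mg/L × 243,754 L = 755,600 mg = 755.6 g.
(a) Product at 60.5% available chlorine: 755.6 / 0.605 = 1249 g.

(b) Volume: 2320 m³ = 2,320,000 L.
(b) Moles of Ca²⁺: 359,000 g ÷ 111 g/mol = 3234 mol.
(b) As CaCO₃: 3234 mol × 100.1 g/mol = 323,700 g.
(b) Rise: 323,700 g / 2,320,000 L × 1000 = 139.5 mg/L.

(a) 1.25 kg; (b) 140 ppm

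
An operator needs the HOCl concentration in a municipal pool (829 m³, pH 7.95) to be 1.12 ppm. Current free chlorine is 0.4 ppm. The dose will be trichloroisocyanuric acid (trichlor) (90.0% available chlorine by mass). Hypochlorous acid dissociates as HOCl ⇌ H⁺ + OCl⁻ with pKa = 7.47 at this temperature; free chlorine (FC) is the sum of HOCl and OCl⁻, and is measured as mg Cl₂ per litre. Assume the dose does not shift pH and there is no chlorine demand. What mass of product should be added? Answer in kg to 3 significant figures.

3.78 kg

Volume: 829 m³ = 829,000 L.
[OCl⁻]/[HOCl] = 10^(pH − pKa) = 10^(7.95 − 7.47) = 3.02; fraction as HOCl = 1/(1 + 3.02) = 0.2488.
Free chlorine required for 1.12 ppm HOCl: 1.12 / 0.2488 = 4.502 ppm.
FC to add: 4.502 − 0.4 = 4.102 mg/L as Cl₂.
Cl₂ equivalent: 4.102 mg/L × 829,000 L = 3401 g.
Product at 90.0% available Cl: 3401 / 0.9 = 3779 g.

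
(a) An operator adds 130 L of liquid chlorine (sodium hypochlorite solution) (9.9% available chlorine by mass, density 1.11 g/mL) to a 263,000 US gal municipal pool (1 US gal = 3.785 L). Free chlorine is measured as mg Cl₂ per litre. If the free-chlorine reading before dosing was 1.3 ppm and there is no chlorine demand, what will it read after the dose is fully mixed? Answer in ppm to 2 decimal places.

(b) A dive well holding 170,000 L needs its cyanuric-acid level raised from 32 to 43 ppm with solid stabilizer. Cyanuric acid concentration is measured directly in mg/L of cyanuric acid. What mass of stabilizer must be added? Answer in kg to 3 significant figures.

(a) 15.65 ppm; (b) 1.87 kg

(a) Volume: 263,000 US gal × 3.785 L/gal = 995,455 L.
(a) Mass of solution: 130 L × 1000 mL/L × 1.11 g/mL = 144,300 g.
(a) Available chlorine delivered: 144,300 g × 0.099 = 14,290 g as Cl₂.
(a) Concentration rise: 14,290 g / 995,455 L = 14.35 mg/L = 14.35 ppm.
(a) Final FC: 1.3 + 14.35 = 15.65 ppm.

(b) CYA to add: (43 − 32) = 11 mg/L × 170,000 L = 1870 g cyanuric acid.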